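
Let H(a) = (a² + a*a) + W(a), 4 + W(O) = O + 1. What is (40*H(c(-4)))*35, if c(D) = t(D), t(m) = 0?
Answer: -4200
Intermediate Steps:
W(O) = -3 + O (W(O) = -4 + (O + 1) = -4 + (1 + O) = -3 + O)
c(D) = 0
H(a) = -3 + a + 2*a² (H(a) = (a² + a*a) + (-3 + a) = (a² + a²) + (-3 + a) = 2*a² + (-3 + a) = -3 + a + 2*a²)
(40*H(c(-4)))*35 = (40*(-3 + 0 + 2*0²))*35 = (40*(-3 + 0 + 2*0))*35 = (40*(-3 + 0 + 0))*35 = (40*(-3))*35 = -120*35 = -4200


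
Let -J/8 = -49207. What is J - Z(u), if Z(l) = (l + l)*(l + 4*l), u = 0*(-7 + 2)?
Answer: 393656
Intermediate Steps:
J = 393656 (J = -8*(-49207) = 393656)
u = 0 (u = 0*(-5) = 0)
Z(l) = 10*l² (Z(l) = (2*l)*(5*l) = 10*l²)
J - Z(u) = 393656 - 10*0² = 393656 - 10*0 = 393656 - 1*0 = 393656 + 0 = 393656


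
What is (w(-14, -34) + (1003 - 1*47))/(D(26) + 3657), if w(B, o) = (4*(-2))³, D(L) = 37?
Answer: 222/1847 ≈ 0.12019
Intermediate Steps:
w(B, o) = -512 (w(B, o) = (-8)³ = -512)
(w(-14, -34) + (1003 - 1*47))/(D(26) + 3657) = (-512 + (1003 - 1*47))/(37 + 3657) = (-512 + (1003 - 47))/3694 = (-512 + 956)*(1/3694) = 444*(1/3694) = 222/1847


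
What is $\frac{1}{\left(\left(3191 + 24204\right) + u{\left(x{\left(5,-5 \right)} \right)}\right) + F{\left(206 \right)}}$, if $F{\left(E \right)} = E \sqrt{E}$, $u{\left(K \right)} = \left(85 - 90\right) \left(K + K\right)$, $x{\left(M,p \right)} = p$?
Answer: $\frac{27445}{744486209} - \frac{206 \sqrt{206}}{744486209} \approx 3.2893 \cdot 10^{-5}$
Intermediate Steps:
$u{\left(K \right)} = - 10 K$ ($u{\left(K \right)} = - 5 \cdot 2 K = - 10 K$)
$F{\left(E \right)} = E^{\frac{3}{2}}$
$\frac{1}{\left(\left(3191 + 24204\right) + u{\left(x{\left(5,-5 \right)} \right)}\right) + F{\left(206 \right)}} = \frac{1}{\left(\left(3191 + 24204\right) - -50\right) + 206^{\frac{3}{2}}} = \frac{1}{\left(27395 + 50\right) + 206 \sqrt{206}} = \frac{1}{27445 + 206 \sqrt{206}}$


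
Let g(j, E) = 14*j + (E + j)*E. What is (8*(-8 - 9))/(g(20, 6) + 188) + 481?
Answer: 37501/78 ≈ 480.78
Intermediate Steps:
g(j, E) = 14*j + E*(E + j)
(8*(-8 - 9))/(g(20, 6) + 188) + 481 = (8*(-8 - 9))/((6² + 14*20 + 6*20) + 188) + 481 = (8*(-17))/((36 + 280 + 120) + 188) + 481 = -136/(436 + 188) + 481 = -136/624 + 481 = (1/624)*(-136) + 481 = -17/78 + 481 = 37501/78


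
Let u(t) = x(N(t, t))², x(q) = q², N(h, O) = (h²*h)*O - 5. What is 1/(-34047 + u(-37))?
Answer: 1/12337380255703920542542849 ≈ 8.1054e-26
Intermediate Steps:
N(h, O) = -5 + O*h³ (N(h, O) = h³*O - 5 = O*h³ - 5 = -5 + O*h³)
u(t) = (-5 + t⁴)⁴ (u(t) = ((-5 + t*t³)²)² = ((-5 + t⁴)²)² = (-5 + t⁴)⁴)
1/(-34047 + u(-37)) = 1/(-34047 + (-5 + (-37)⁴)⁴) = 1/(-34047 + (-5 + 1874161)⁴) = 1/(-34047 + 1874156⁴) = 1/(-34047 + 12337380255703920542576896) = 1/12337380255703920542542849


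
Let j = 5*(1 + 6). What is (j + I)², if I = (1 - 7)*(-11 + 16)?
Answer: 25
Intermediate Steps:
I = -30 (I = -6*5 = -30)
j = 35 (j = 5*7 = 35)
(j + I)² = (35 - 30)² = 5² = 25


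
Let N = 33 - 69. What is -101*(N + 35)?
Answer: 101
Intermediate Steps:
N = -36
-101*(N + 35) = -101*(-36 + 35) = -101*(-1) = 101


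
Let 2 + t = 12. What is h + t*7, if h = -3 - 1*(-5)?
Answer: 72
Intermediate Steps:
t = 10 (t = -2 + 12 = 10)
h = 2 (h = -3 + 5 = 2)
h + t*7 = 2 + 10*7 = 2 + 70 = 72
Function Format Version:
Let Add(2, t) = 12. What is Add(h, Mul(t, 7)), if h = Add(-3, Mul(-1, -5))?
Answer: 72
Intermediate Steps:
t = 10 (t = Add(-2, 12) = 10)
h = 2 (h = Add(-3, 5) = 2)
Add(h, Mul(t, 7)) = Add(2, Mul(10, 7)) = Add(2, 70) = 72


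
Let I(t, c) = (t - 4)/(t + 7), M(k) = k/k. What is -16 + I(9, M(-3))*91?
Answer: 199/16 ≈ 12.438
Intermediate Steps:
M(k) = 1
I(t, c) = (-4 + t)/(7 + t)
-16 + I(9, M(-3))*91 = -16 + ((-4 + 9)/(7 + 9))*91 = -16 + (5/16)*91 = -16 + 455/16 = 199/16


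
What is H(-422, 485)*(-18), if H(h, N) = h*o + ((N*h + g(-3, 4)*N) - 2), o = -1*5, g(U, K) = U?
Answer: 3672306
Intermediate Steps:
o = -5
H(h, N) = -2 - 5*h - 3*N + N*h (H(h, N) = h*(-5) + ((N*h - 3*N) - 2) = -5*h + ((-3*N + N*h) - 2) = -5*h + (-2 - 3*N + N*h) = -2 - 5*h - 3*N + N*h)
H(-422, 485)*(-18) = (-2 - 5*(-422) - 3*485 + 485*(-422))*(-18) = (-2 + 2110 - 1455 - 204670)*(-18) = -204017*(-18) = 3672306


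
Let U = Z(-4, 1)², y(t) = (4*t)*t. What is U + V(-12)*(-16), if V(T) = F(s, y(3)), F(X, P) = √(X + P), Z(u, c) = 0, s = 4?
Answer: -32*√10 ≈ -101.19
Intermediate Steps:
y(t) = 4*t²
F(X, P) = √(P + X)
V(T) = 2*√10 (V(T) = √(4*3² + 4) = √(4*9 + 4) = √(36 + 4) = √40 = 2*√10)
U = 0 (U = 0² = 0)
U + V(-12)*(-16) = 0 + (2*√10)*(-16) = 0 - 32*√10 = -32*√10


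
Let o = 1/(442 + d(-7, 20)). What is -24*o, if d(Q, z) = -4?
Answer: -4/73 ≈ -0.054795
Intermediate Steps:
o = 1/438 (o = 1/(442 - 4) = 1/438 ≈ 0.0022831)
-24*o = -24*1/438 = -4/73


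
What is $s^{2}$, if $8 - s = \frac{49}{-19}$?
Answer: $\frac{40401}{361} \approx 111.91$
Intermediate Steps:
$s = \frac{201}{19}$ ($s = 8 - \frac{49}{-19} = 8 - 49 \left(- \frac{1}{19}\right) = 8 - - \frac{49}{19} = 8 + \frac{49}{19} = \frac{201}{19} \approx 10.579$)
$s^{2} = \left(\frac{201}{19}\right)^{2} = \frac{40401}{361}$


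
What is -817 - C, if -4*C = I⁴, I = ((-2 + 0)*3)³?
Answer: 544194767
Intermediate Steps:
I = -216 (I = (-2*3)³ = (-6)³ = -216)
C = -544195584 (C = -¼*(-216)⁴ = -¼*2176782336 = -544195584)
-817 - C = -817 - 1*(-544195584) = -817 + 544195584 = 544194767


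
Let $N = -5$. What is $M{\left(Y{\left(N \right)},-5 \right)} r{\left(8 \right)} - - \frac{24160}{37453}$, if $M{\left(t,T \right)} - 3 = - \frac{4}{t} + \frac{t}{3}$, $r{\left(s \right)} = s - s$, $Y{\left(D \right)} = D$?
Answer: $\frac{24160}{37453} \approx 0.64507$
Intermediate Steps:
$r{\left(s \right)} = 0$
$M{\left(t,T \right)} = 3 - \frac{4}{t} + \frac{t}{3}$ ($M{\left(t,T \right)} = 3 + \left(- \frac{4}{t} + \frac{t}{3}\right) = 3 - \frac{4}{t} + \frac{t}{3}$)
$M{\left(Y{\left(N \right)},-5 \right)} r{\left(8 \right)} - - \frac{24160}{37453} = \left(3 - \frac{4}{-5} + \frac{1}{3} \left(-5\right)\right) 0 - - \frac{24160}{37453} = \left(3 - - \frac{4}{5} - \frac{5}{3}\right) 0 - \left(-24160\right) \frac{1}{37453} = \left(3 + \frac{4}{5} - \frac{5}{3}\right) 0 - - \frac{24160}{37453} = \frac{32}{15} \cdot 0 + \frac{24160}{37453} = 0 + \frac{24160}{37453} = \frac{24160}{37453}$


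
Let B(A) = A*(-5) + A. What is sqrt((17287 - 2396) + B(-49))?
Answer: sqrt(15087) ≈ 122.83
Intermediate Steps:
B(A) = -4*A (B(A) = -5*A + A = -4*A)
sqrt((17287 - 2396) + B(-49)) = sqrt((17287 - 2396) - 4*(-49)) = sqrt(14891 + 196) = sqrt(15087)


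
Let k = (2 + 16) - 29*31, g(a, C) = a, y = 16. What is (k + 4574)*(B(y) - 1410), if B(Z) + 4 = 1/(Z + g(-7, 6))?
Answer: -15664475/3 ≈ -5.2215e+6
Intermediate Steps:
k = -881 (k = 18 - 899 = -881)
B(Z) = -4 + 1/(-7 + Z) (B(Z) = -4 + 1/(Z - 7) = -4 + 1/(-7 + Z))
(k + 4574)*(B(y) - 1410) = (-881 + 4574)*((29 - 4*16)/(-7 + 16) - 1410) = 3693*((29 - 64)/9 - 1410) = 3693*((1/9)*(-35) - 1410) = 3693*(-35/9 - 1410) = 3693*(-12725/9) = -15664475/3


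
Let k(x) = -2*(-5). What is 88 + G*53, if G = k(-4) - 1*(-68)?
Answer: 4222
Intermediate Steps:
k(x) = 10
G = 78 (G = 10 - 1*(-68) = 10 + 68 = 78)
88 + G*53 = 88 + 78*53 = 88 + 4134 = 4222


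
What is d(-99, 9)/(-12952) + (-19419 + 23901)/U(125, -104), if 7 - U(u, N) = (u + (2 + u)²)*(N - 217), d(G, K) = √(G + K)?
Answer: 4482/5217541 - 3*I*√10/12952 ≈ 0.00085902 - 0.00073246*I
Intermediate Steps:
U(u, N) = 7 - (-217 + N)*(u + (2 + u)²) (U(u, N) = 7 - (u + (2 + u)²)*(N - 217) = 7 - (u + (2 + u)²)*(-217 + N) = 7 - (-217 + N)*(u + (2 + u)²))
d(-99, 9)/(-12952) + (-19419 + 23901)/U(125, -104) = √(-99 + 9)/(-12952) + (-19419 + 23901)/(7 + 217*125 + 217*(2 + 125)² - 1*(-104)*125 - 1*(-104)*(2 + 125)²) = √(-90)*(-1/12952) + 4482/(7 + 27125 + 217*127² + 13000 - 1*(-104)*127²) = (3*I*√10)*(-1/12952) + 4482/(7 + 27125 + 217*16129 + 13000 - 1*(-104)*16129) = -3*I*√10/12952 + 4482/(7 + 27125 + 3499993 + 13000 + 1677416) = -3*I*√10/12952 + 4482/5217541 = 4482/5217541 - 3*I*√10/12952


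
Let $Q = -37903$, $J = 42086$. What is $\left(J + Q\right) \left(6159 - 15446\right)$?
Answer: $-38847521$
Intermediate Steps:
$\left(J + Q\right) \left(6159 - 15446\right) = \left(42086 - 37903\right) \left(6159 - 15446\right) = 4183 \left(-9287\right) = -38847521$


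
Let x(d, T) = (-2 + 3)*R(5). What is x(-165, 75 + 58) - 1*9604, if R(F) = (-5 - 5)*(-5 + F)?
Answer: -9604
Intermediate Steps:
R(F) = 50 - 10*F (R(F) = -10*(-5 + F) = 50 - 10*F)
x(d, T) = 0 (x(d, T) = (-2 + 3)*(50 - 10*5) = 1*(50 - 50) = 1*0 = 0)
x(-165, 75 + 58) - 1*9604 = 0 - 1*9604 = 0 - 9604 = -9604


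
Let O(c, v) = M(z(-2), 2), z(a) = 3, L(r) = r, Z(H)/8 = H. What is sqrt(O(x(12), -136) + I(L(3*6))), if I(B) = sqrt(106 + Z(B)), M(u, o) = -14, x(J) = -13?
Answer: sqrt(-14 + 5*sqrt(10)) ≈ 1.3459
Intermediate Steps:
Z(H) = 8*H
O(c, v) = -14
I(B) = sqrt(106 + 8*B)
sqrt(O(x(12), -136) + I(L(3*6))) = sqrt(-14 + sqrt(106 + 8*(3*6))) = sqrt(-14 + sqrt(106 + 8*18)) = sqrt(-14 + sqrt(106 + 144)) = sqrt(-14 + sqrt(250)) = sqrt(-14 + 5*sqrt(10))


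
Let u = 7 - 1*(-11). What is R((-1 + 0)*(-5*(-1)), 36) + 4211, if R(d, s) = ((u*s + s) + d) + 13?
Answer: 4903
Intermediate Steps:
u = 18 (u = 7 + 11 = 18)
R(d, s) = 13 + d + 19*s (R(d, s) = ((18*s + s) + d) + 13 = (19*s + d) + 13 = (d + 19*s) + 13 = 13 + d + 19*s)
R((-1 + 0)*(-5*(-1)), 36) + 4211 = (13 + (-1 + 0)*(-5*(-1)) + 19*36) + 4211 = (13 - 1*5 + 684) + 4211 = (13 - 5 + 684) + 4211 = 692 + 4211 = 4903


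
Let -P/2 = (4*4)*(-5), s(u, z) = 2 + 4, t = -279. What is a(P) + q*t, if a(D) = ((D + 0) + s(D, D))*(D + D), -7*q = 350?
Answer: 67070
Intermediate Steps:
q = -50 (q = -⅐*350 = -50)
s(u, z) = 6
P = 160 (P = -2*4*4*(-5) = -32*(-5) = -2*(-80) = 160)
a(D) = 2*D*(6 + D) (a(D) = ((D + 0) + 6)*(D + D) = (D + 6)*(2*D) = (6 + D)*(2*D) = 2*D*(6 + D))
a(P) + q*t = 2*160*(6 + 160) - 50*(-279) = 2*160*166 + 13950 = 53120 + 13950 = 67070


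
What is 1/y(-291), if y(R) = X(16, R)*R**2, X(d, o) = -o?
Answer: 1/24642171 ≈ 4.0581e-8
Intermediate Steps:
y(R) = -R**3 (y(R) = (-R)*R**2 = -R**3)
1/y(-291) = 1/(-1*(-291)**3) = 1/(-1*(-24642171)) = 1/24642171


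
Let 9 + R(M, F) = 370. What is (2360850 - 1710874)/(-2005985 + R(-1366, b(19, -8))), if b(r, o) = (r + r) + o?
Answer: -81247/250703 ≈ -0.32408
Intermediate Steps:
b(r, o) = o + 2*r (b(r, o) = 2*r + o = o + 2*r)
R(M, F) = 361 (R(M, F) = -9 + 370 = 361)
(2360850 - 1710874)/(-2005985 + R(-1366, b(19, -8))) = (2360850 - 1710874)/(-2005985 + 361) = 649976/(-2005624) = 649976*(-1/2005624) = -81247/250703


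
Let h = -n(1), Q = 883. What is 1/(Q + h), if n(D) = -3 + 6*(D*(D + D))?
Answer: 1/874 ≈ 0.0011442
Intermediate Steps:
n(D) = -3 + 12*D² (n(D) = -3 + 6*(D*(2*D)) = -3 + 6*(2*D²) = -3 + 12*D²)
h = -9 (h = -(-3 + 12*1²) = -(-3 + 12*1) = -(-3 + 12) = -1*9 = -9)
1/(Q + h) = 1/(883 - 9) = 1/874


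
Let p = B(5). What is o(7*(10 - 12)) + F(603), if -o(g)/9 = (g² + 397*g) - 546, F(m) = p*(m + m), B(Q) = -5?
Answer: 47142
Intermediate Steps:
p = -5
F(m) = -10*m (F(m) = -5*(m + m) = -10*m)
o(g) = 4914 - 3573*g - 9*g² (o(g) = -9*((g² + 397*g) - 546) = -9*(-546 + g² + 397*g) = 4914 - 3573*g - 9*g²)
o(7*(10 - 12)) + F(603) = (4914 - 25011*(10 - 12) - 9*49*(10 - 12)²) - 10*603 = (4914 - 25011*(-2) - 9*(7*(-2))²) - 6030 = (4914 - 3573*(-14) - 9*(-14)²) - 6030 = (4914 + 50022 - 9*196) - 6030 = (4914 + 50022 - 1764) - 6030 = 53172 - 6030 = 47142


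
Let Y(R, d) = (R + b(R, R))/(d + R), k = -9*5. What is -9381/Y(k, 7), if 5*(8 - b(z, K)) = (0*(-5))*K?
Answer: -356478/37 ≈ -9634.5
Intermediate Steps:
b(z, K) = 8 (b(z, K) = 8 - 0*(-5)*K/5 = 8 - 0*K = 8 - 1/5*0 = 8 + 0 = 8)
k = -45
Y(R, d) = (8 + R)/(R + d) (Y(R, d) = (R + 8)/(d + R) = (8 + R)/(R + d))
-9381/Y(k, 7) = -9381*(-45 + 7)/(8 - 45) = -9381/(-37/(-38)) = -9381/((-1/38*(-37))) = -9381/37/38 = -9381*38/37 = -356478/37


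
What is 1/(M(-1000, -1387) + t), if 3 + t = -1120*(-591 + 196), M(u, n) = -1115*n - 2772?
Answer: 1/1986130 ≈ 5.0349e-7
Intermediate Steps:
M(u, n) = -2772 - 1115*n
t = 442397 (t = -3 - 1120*(-591 + 196) = -3 - 1120*(-395) = -3 + 442400 = 442397)
1/(M(-1000, -1387) + t) = 1/((-2772 - 1115*(-1387)) + 442397) = 1/((-2772 + 1546505) + 442397) = 1/(1543733 + 442397) = 1/1986130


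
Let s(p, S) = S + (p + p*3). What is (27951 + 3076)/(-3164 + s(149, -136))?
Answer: -31027/2704 ≈ -11.474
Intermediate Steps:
s(p, S) = S + 4*p (s(p, S) = S + (p + 3*p) = S + 4*p)
(27951 + 3076)/(-3164 + s(149, -136)) = (27951 + 3076)/(-3164 + (-136 + 4*149)) = 31027/(-3164 + (-136 + 596)) = 31027/(-3164 + 460) = 31027/(-2704) = 31027*(-1/2704) = -31027/2704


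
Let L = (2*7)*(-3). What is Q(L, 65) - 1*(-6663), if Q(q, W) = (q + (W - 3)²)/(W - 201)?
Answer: 451183/68 ≈ 6635.0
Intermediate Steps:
L = -42 (L = 14*(-3) = -42)
Q(q, W) = (q + (-3 + W)²)/(-201 + W)
Q(L, 65) - 1*(-6663) = (-42 + (-3 + 65)²)/(-201 + 65) - 1*(-6663) = (-42 + 62²)/(-136) + 6663 = -(-42 + 3844)/136 + 6663 = -1/136*3802 + 6663 = -1901/68 + 6663 = 451183/68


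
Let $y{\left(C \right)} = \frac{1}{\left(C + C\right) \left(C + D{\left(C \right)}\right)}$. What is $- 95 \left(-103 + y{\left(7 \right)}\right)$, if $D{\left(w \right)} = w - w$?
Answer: $\frac{958835}{98} \approx 9784.0$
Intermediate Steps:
$D{\left(w \right)} = 0$
$y{\left(C \right)} = \frac{1}{2 C^{2}}$ ($y{\left(C \right)} = \frac{1}{\left(C + C\right) \left(C + 0\right)} = \frac{1}{2 C C} = \frac{1}{2 C^{2}}$)
$- 95 \left(-103 + y{\left(7 \right)}\right) = - 95 \left(-103 + \frac{1}{2 \cdot 49}\right) = - 95 \left(-103 + \frac{1}{2} \cdot \frac{1}{49}\right) = - 95 \left(-103 + \frac{1}{98}\right) = \left(-95\right) \left(- \frac{10093}{98}\right) = \frac{958835}{98}$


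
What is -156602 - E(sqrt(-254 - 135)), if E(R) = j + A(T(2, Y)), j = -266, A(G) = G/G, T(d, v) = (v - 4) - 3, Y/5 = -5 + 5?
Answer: -156337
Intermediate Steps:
Y = 0 (Y = 5*(-5 + 5) = 5*0 = 0)
T(d, v) = -7 + v (T(d, v) = (-4 + v) - 3 = -7 + v)
A(G) = 1
E(R) = -265 (E(R) = -266 + 1 = -265)
-156602 - E(sqrt(-254 - 135)) = -156602 - 1*(-265) = -156602 + 265 = -156337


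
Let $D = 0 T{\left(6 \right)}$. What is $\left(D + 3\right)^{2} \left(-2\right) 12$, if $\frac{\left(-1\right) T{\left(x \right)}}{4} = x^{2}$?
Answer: $-216$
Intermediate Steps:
$T{\left(x \right)} = - 4 x^{2}$
$D = 0$ ($D = 0 \left(- 4 \cdot 6^{2}\right) = 0 \left(\left(-4\right) 36\right) = 0 \left(-144\right) = 0$)
$\left(D + 3\right)^{2} \left(-2\right) 12 = \left(0 + 3\right)^{2} \left(-2\right) 12 = 3^{2} \left(-2\right) 12 = 9 \left(-2\right) 12 = \left(-18\right) 12 = -216$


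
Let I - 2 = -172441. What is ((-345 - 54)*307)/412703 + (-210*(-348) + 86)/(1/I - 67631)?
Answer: -107023853114296/77629580809565 ≈ -1.3786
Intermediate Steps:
I = -172439 (I = 2 - 172441 = -172439)
((-345 - 54)*307)/412703 + (-210*(-348) + 86)/(1/I - 67631) = ((-345 - 54)*307)/412703 + (-210*(-348) + 86)/(1/(-172439) - 67631) = -399*307*(1/412703) + (73080 + 86)/(-1/172439 - 67631) = -122493*1/412703 + 73166/(-11662222010/172439) = -122493/412703 + 73166*(-172439/11662222010) = -122493/412703 - 6308335937/5831111005 = -107023853114296/77629580809565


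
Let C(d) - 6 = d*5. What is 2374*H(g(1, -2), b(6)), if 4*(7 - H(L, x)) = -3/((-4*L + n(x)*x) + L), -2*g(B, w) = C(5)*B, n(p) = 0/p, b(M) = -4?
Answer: 516345/31 ≈ 16656.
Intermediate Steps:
C(d) = 6 + 5*d (C(d) = 6 + d*5 = 6 + 5*d)
n(p) = 0
g(B, w) = -31*B/2 (g(B, w) = -(6 + 5*5)*B/2 = -(6 + 25)*B/2 = -31*B/2)
H(L, x) = 7 - 1/(4*L) (H(L, x) = 7 - (-3)/(4*((-4*L + 0*x) + L)) = 7 - (-3)/(4*((-4*L + 0) + L)) = 7 - (-3)/(4*(-4*L + L)) = 7 - (-3)/(4*((-3*L))) = 7 - (-3)*(-1/(3*L))/4 = 7 - 1/(4*L))
2374*H(g(1, -2), b(6)) = 2374*(7 - 1/(4*((-31/2*1)))) = 2374*(7 - 1/(4*(-31/2))) = 2374*(7 - 1/4*(-2/31)) = 2374*(7 + 1/62) = 2374*(435/62) = 516345/31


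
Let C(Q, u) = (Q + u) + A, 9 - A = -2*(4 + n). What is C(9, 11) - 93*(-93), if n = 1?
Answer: 8688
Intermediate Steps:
A = 19 (A = 9 - (-2)*(4 + 1) = 9 - (-2)*5 = 9 - 1*(-10) = 9 + 10 = 19)
C(Q, u) = 19 + Q + u (C(Q, u) = (Q + u) + 19 = 19 + Q + u)
C(9, 11) - 93*(-93) = (19 + 9 + 11) - 93*(-93) = 39 + 8649 = 8688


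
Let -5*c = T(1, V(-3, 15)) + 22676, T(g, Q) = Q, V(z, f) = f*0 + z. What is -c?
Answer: 22673/5 ≈ 4534.6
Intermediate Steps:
V(z, f) = z (V(z, f) = 0 + z = z)
c = -22673/5 (c = -(-3 + 22676)/5 = -⅕*22673 = -22673/5 ≈ -4534.6)
-c = -1*(-22673/5) = 22673/5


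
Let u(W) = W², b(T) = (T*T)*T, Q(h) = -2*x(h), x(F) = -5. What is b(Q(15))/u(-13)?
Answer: 1000/169 ≈ 5.9172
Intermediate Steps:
Q(h) = 10 (Q(h) = -2*(-5) = 10)
b(T) = T³ (b(T) = T²*T = T³)
b(Q(15))/u(-13) = 10³/((-13)²) = 1000/169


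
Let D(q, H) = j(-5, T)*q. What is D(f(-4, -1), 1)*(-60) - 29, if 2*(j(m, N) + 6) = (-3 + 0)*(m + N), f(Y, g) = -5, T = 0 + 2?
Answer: -479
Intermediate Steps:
T = 2
j(m, N) = -6 - 3*N/2 - 3*m/2 (j(m, N) = -6 + ((-3 + 0)*(m + N))/2 = -6 + (-3*(N + m))/2 = -6 + (-3*N - 3*m)/2 = -6 + (-3*N/2 - 3*m/2) = -6 - 3*N/2 - 3*m/2)
D(q, H) = -3*q/2 (D(q, H) = (-6 - 3/2*2 - 3/2*(-5))*q = (-6 - 3 + 15/2)*q = -3*q/2)
D(f(-4, -1), 1)*(-60) - 29 = -3/2*(-5)*(-60) - 29 = (15/2)*(-60) - 29 = -450 - 29 = -479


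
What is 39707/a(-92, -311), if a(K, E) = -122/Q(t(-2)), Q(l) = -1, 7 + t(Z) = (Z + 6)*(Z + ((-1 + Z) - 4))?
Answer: 39707/122 ≈ 325.47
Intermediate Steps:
t(Z) = -7 + (-5 + 2*Z)*(6 + Z) (t(Z) = -7 + (Z + 6)*(Z + ((-1 + Z) - 4)) = -7 + (6 + Z)*(Z + (-5 + Z)) = -7 + (6 + Z)*(-5 + 2*Z) = -7 + (-5 + 2*Z)*(6 + Z))
a(K, E) = 122 (a(K, E) = -122/(-1) = -122*(-1) = 122)
39707/a(-92, -311) = 39707/122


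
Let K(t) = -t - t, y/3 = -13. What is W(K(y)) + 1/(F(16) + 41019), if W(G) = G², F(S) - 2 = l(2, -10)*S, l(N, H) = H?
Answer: 248598325/40861 ≈ 6084.0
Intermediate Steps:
y = -39 (y = 3*(-13) = -39)
F(S) = 2 - 10*S
K(t) = -2*t
W(K(y)) + 1/(F(16) + 41019) = (-2*(-39))² + 1/((2 - 10*16) + 41019) = 78² + 1/((2 - 160) + 41019) = 6084 + 1/(-158 + 41019) = 6084 + 1/40861 = 248598325/40861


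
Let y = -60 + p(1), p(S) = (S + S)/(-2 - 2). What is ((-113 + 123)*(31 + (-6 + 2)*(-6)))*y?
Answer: -33275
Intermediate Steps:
p(S) = -S/2 (p(S) = (2*S)/(-4) = (2*S)*(-¼) = -S/2)
y = -121/2 (y = -60 - ½*1 = -60 - ½ = -121/2 ≈ -60.500)
((-113 + 123)*(31 + (-6 + 2)*(-6)))*y = ((-113 + 123)*(31 + (-6 + 2)*(-6)))*(-121/2) = (10*(31 - 4*(-6)))*(-121/2) = (10*(31 + 24))*(-121/2) = (10*55)*(-121/2) = 550*(-121/2) = -33275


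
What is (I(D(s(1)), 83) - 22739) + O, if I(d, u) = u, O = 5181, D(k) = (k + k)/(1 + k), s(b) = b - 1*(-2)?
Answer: -17475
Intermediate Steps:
s(b) = 2 + b (s(b) = b + 2 = 2 + b)
D(k) = 2*k/(1 + k) (D(k) = (2*k)/(1 + k) = 2*k/(1 + k))
(I(D(s(1)), 83) - 22739) + O = (83 - 22739) + 5181 = -22656 + 5181 = -17475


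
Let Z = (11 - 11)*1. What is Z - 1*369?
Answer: -369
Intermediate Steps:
Z = 0 (Z = 0*1 = 0)
Z - 1*369 = 0 - 1*369 = 0 - 369 = -369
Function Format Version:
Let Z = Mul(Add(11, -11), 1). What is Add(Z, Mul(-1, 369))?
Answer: -369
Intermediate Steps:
Z = 0 (Z = Mul(0, 1) = 0)
Add(Z, Mul(-1, 369)) = Add(0, Mul(-1, 369)) = Add(0, -369) = -369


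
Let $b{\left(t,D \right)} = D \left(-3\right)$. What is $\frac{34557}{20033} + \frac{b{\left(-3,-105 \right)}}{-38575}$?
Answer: $\frac{265345176}{154554595} \approx 1.7168$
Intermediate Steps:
$b{\left(t,D \right)} = - 3 D$
$\frac{34557}{20033} + \frac{b{\left(-3,-105 \right)}}{-38575} = \frac{34557}{20033} + \frac{\left(-3\right) \left(-105\right)}{-38575} = 34557 \cdot \frac{1}{20033} + 315 \left(- \frac{1}{38575}\right) = \frac{34557}{20033} - \frac{63}{7715} = \frac{265345176}{154554595}$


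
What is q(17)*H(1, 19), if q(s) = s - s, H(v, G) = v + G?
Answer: 0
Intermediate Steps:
H(v, G) = G + v
q(s) = 0
q(17)*H(1, 19) = 0*(19 + 1) = 0*20 = 0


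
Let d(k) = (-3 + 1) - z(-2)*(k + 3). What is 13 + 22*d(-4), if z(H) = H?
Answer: -75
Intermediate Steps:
d(k) = 4 + 2*k (d(k) = (-3 + 1) - (-2)*(k + 3) = -2 - (-2)*(3 + k) = -2 - (-6 - 2*k) = -2 + (6 + 2*k) = 4 + 2*k)
13 + 22*d(-4) = 13 + 22*(4 + 2*(-4)) = 13 + 22*(4 - 8) = 13 + 22*(-4) = 13 - 88 = -75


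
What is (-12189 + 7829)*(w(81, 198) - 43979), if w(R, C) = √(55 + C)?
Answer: 191748440 - 4360*√253 ≈ 1.9168e+8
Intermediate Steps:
(-12189 + 7829)*(w(81, 198) - 43979) = (-12189 + 7829)*(√(55 + 198) - 43979) = -4360*(√253 - 43979) = -4360*(-43979 + √253) = 191748440 - 4360*√253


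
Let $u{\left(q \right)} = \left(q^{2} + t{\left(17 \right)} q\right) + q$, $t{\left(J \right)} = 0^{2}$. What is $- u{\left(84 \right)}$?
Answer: $-7140$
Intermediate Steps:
$t{\left(J \right)} = 0$
$u{\left(q \right)} = q + q^{2}$ ($u{\left(q \right)} = \left(q^{2} + 0 q\right) + q = \left(q^{2} + 0\right) + q = q^{2} + q = q + q^{2}$)
$- u{\left(84 \right)} = - 84 \left(1 + 84\right) = - 84 \cdot 85 = \left(-1\right) 7140 = -7140$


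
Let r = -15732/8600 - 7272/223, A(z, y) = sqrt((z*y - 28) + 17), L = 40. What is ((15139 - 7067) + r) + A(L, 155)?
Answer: 3853608541/479450 + sqrt(6189) ≈ 8116.2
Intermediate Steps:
A(z, y) = sqrt(-11 + y*z) (A(z, y) = sqrt((y*z - 28) + 17) = sqrt((-28 + y*z) + 17) = sqrt(-11 + y*z))
r = -16511859/479450 (r = -15732*1/8600 - 7272*1/223 = -3933/2150 - 7272/223 = -16511859/479450 ≈ -34.439)
((15139 - 7067) + r) + A(L, 155) = ((15139 - 7067) - 16511859/479450) + sqrt(-11 + 155*40) = (8072 - 16511859/479450) + sqrt(-11 + 6200) = 3853608541/479450 + sqrt(6189)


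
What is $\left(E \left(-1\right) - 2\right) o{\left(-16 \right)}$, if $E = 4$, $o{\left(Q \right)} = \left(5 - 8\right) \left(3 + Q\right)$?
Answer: $-234$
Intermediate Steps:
$o{\left(Q \right)} = -9 - 3 Q$ ($o{\left(Q \right)} = - 3 \left(3 + Q\right) = -9 - 3 Q$)
$\left(E \left(-1\right) - 2\right) o{\left(-16 \right)} = \left(4 \left(-1\right) - 2\right) \left(-9 - -48\right) = \left(-4 - 2\right) \left(-9 + 48\right) = \left(-6\right) 39 = -234$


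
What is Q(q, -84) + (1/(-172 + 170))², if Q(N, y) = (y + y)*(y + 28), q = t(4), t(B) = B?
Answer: 37633/4 ≈ 9408.3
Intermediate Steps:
q = 4
Q(N, y) = 2*y*(28 + y) (Q(N, y) = (2*y)*(28 + y) = 2*y*(28 + y))
Q(q, -84) + (1/(-172 + 170))² = 2*(-84)*(28 - 84) + (1/(-172 + 170))² = 2*(-84)*(-56) + (1/(-2))² = 9408 + (-½)² = 9408 + ¼ = 37633/4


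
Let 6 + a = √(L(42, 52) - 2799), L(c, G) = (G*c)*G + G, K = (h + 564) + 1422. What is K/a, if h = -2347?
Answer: -2166/110785 - 361*√110821/110785 ≈ -1.1043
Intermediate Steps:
K = -361 (K = (-2347 + 564) + 1422 = -1783 + 1422 = -361)
L(c, G) = G + c*G² (L(c, G) = c*G² + G = G + c*G²)
a = -6 + √110821 (a = -6 + √(52*(1 + 52*42) - 2799) = -6 + √(52*(1 + 2184) - 2799) = -6 + √(52*2185 - 2799) = -6 + √(113620 - 2799) = -6 + √110821 ≈ 326.90)
K/a = -361/(-6 + √110821)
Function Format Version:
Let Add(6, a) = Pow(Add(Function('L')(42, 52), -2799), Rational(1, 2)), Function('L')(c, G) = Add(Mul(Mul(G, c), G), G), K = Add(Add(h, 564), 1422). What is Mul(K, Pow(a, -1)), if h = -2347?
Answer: Add(Rational(-2166, 110785), Mul(Rational(-361, 110785), Pow(110821, Rational(1, 2)))) ≈ -1.1043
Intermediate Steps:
K = -361 (K = Add(Add(-2347, 564), 1422) = Add(-1783, 1422) = -361)
Function('L')(c, G) = Add(G, Mul(c, Pow(G, 2))) (Function('L')(c, G) = Add(Mul(c, Pow(G, 2)), G) = Add(G, Mul(c, Pow(G, 2))))
a = Add(-6, Pow(110821, Rational(1, 2))) (a = Add(-6, Pow(Add(Mul(52, Add(1, Mul(52, 42))), -2799), Rational(1, 2))) = Add(-6, Pow(Add(Mul(52, Add(1, 2184)), -2799), Rational(1, 2))) = Add(-6, Pow(Add(Mul(52, 2185), -2799), Rational(1, 2))) = Add(-6, Pow(Add(113620, -2799), Rational(1, 2))) = Add(-6, Pow(110821, Rational(1, 2))) ≈ 326.90)
Mul(K, Pow(a, -1)) = Mul(-361, Pow(Add(-6, Pow(110821, Rational(1, 2))), -1))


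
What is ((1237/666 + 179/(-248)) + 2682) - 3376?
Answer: -57219515/82584 ≈ -692.86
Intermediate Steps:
((1237/666 + 179/(-248)) + 2682) - 3376 = ((1237*(1/666) + 179*(-1/248)) + 2682) - 3376 = ((1237/666 - 179/248) + 2682) - 3376 = (93781/82584 + 2682) - 3376 = 221584069/82584 - 3376 = -57219515/82584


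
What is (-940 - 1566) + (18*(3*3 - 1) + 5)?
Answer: -2357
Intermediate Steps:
(-940 - 1566) + (18*(3*3 - 1) + 5) = -2506 + (18*(9 - 1) + 5) = -2506 + (18*8 + 5) = -2506 + (144 + 5) = -2506 + 149 = -2357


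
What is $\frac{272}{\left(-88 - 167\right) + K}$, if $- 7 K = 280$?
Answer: $- \frac{272}{295} \approx -0.92203$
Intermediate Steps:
$K = -40$ ($K = \left(- \frac{1}{7}\right) 280 = -40$)
$\frac{272}{\left(-88 - 167\right) + K} = \frac{272}{\left(-88 - 167\right) - 40} = \frac{272}{-255 - 40} = \frac{272}{-295} = 272 \left(- \frac{1}{295}\right) = - \frac{272}{295}$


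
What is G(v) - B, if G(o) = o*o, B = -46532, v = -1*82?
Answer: 53256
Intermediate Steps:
v = -82
G(o) = o²
G(v) - B = (-82)² - 1*(-46532) = 6724 + 46532 = 53256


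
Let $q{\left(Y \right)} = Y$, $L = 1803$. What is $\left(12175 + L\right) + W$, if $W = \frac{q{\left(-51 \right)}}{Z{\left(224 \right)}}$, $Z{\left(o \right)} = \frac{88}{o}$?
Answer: $\frac{152330}{11} \approx 13848.0$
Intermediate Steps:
$W = - \frac{1428}{11}$ ($W = - \frac{51}{88 \cdot \frac{1}{224}} = - \frac{51}{\frac{11}{28}} = \left(-51\right) \frac{28}{11} = - \frac{1428}{11} \approx -129.82$)
$\left(12175 + L\right) + W = \left(12175 + 1803\right) - \frac{1428}{11} = 13978 - \frac{1428}{11} = \frac{152330}{11}$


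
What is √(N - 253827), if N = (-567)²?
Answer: 3*√7518 ≈ 260.12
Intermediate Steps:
N = 321489
√(N - 253827) = √(321489 - 253827) = √67662 = 3*√7518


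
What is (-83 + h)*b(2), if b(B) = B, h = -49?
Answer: -264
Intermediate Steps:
(-83 + h)*b(2) = (-83 - 49)*2 = -132*2 = -264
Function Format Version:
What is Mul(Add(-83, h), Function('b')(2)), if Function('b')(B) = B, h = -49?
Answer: -264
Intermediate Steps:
Mul(Add(-83, h), Function('b')(2)) = Mul(Add(-83, -49), 2) = Mul(-132, 2) = -264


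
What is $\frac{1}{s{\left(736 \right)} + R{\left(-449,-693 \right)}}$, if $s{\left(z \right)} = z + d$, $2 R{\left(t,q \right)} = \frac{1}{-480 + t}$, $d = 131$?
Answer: $\frac{1858}{1610885} \approx 0.0011534$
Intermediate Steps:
$R{\left(t,q \right)} = \frac{1}{2 \left(-480 + t\right)}$
$s{\left(z \right)} = 131 + z$ ($s{\left(z \right)} = z + 131 = 131 + z$)
$\frac{1}{s{\left(736 \right)} + R{\left(-449,-693 \right)}} = \frac{1}{\left(131 + 736\right) + \frac{1}{2 \left(-480 - 449\right)}} = \frac{1}{867 + \frac{1}{2 \left(-929\right)}} = \frac{1}{867 + \frac{1}{2} \left(- \frac{1}{929}\right)} = \frac{1}{867 - \frac{1}{1858}} = \frac{1}{\frac{1610885}{1858}} = \frac{1858}{1610885}$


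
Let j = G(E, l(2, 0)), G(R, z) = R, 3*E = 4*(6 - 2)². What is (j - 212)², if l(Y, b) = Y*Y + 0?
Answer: 327184/9 ≈ 36354.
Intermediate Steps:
E = 64/3 (E = (4*(6 - 2)²)/3 = (4*4²)/3 = (4*16)/3 = (⅓)*64 = 64/3 ≈ 21.333)
l(Y, b) = Y² (l(Y, b) = Y² + 0 = Y²)
j = 64/3 ≈ 21.333
(j - 212)² = (64/3 - 212)² = (-572/3)² = 327184/9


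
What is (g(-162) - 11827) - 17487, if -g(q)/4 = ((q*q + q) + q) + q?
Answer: -132346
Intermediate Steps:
g(q) = -12*q - 4*q² (g(q) = -4*(((q*q + q) + q) + q) = -4*(((q² + q) + q) + q) = -4*(((q + q²) + q) + q) = -4*((q² + 2*q) + q) = -4*(q² + 3*q) = -12*q - 4*q²)
(g(-162) - 11827) - 17487 = (-4*(-162)*(3 - 162) - 11827) - 17487 = (-4*(-162)*(-159) - 11827) - 17487 = (-103032 - 11827) - 17487 = -114859 - 17487 = -132346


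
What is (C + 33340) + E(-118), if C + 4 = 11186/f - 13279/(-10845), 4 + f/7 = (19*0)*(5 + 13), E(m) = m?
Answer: 711859823/21690 ≈ 32820.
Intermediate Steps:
f = -28 (f = -28 + 7*((19*0)*(5 + 13)) = -28 + 7*(0*18) = -28 + 7*0 = -28 + 0 = -28)
C = -8725357/21690 (C = -4 + (11186/(-28) - 13279/(-10845)) = -4 + (11186*(-1/28) - 13279*(-1/10845)) = -4 + (-799/2 + 13279/10845) = -4 - 8638597/21690 = -8725357/21690 ≈ -402.28)
(C + 33340) + E(-118) = (-8725357/21690 + 33340) - 118 = 714419243/21690 - 118 = 711859823/21690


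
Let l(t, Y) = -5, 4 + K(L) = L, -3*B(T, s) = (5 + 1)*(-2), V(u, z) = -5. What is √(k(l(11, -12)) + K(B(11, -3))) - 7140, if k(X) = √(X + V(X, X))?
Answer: -7140 + 10^(¼)*√I ≈ -7138.7 + 1.2574*I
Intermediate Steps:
B(T, s) = 4 (B(T, s) = -(5 + 1)*(-2)/3 = -2*(-2) = -⅓*(-12) = 4)
K(L) = -4 + L
k(X) = √(-5 + X) (k(X) = √(X - 5) = √(-5 + X))
√(k(l(11, -12)) + K(B(11, -3))) - 7140 = √(√(-5 - 5) + (-4 + 4)) - 7140 = √(√(-10) + 0) - 7140 = √(I*√10 + 0) - 7140 = √(I*√10) - 7140 = 10^(¼)*√I - 7140 = -7140 + 10^(¼)*√I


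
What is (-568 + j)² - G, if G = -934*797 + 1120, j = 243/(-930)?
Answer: 102461713721/96100 ≈ 1.0662e+6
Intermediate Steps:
j = -81/310 (j = 243*(-1/930) = -81/310 ≈ -0.26129)
G = -743278 (G = -744398 + 1120 = -743278)
(-568 + j)² - G = (-568 - 81/310)² - 1*(-743278) = (-176161/310)² + 743278 = 31032697921/96100 + 743278 = 102461713721/96100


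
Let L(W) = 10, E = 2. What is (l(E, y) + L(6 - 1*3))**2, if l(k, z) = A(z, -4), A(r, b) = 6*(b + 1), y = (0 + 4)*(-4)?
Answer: 64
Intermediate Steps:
y = -16 (y = 4*(-4) = -16)
A(r, b) = 6 + 6*b (A(r, b) = 6*(1 + b) = 6 + 6*b)
l(k, z) = -18 (l(k, z) = 6 + 6*(-4) = 6 - 24 = -18)
(l(E, y) + L(6 - 1*3))**2 = (-18 + 10)**2 = (-8)**2 = 64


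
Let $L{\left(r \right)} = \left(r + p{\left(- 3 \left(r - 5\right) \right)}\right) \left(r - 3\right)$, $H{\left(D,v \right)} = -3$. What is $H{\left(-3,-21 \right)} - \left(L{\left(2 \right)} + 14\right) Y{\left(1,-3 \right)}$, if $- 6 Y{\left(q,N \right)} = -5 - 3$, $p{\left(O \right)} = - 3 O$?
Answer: $-55$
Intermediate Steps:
$Y{\left(q,N \right)} = \frac{4}{3}$ ($Y{\left(q,N \right)} = - \frac{-5 - 3}{6} = \left(- \frac{1}{6}\right) \left(-8\right) = \frac{4}{3}$)
$L{\left(r \right)} = \left(-45 + 10 r\right) \left(-3 + r\right)$ ($L{\left(r \right)} = \left(r - 3 \left(- 3 \left(r - 5\right)\right)\right) \left(r - 3\right) = \left(r - 3 \left(- 3 \left(-5 + r\right)\right)\right) \left(-3 + r\right) = \left(r - 3 \left(15 - 3 r\right)\right) \left(-3 + r\right) = \left(r + \left(-45 + 9 r\right)\right) \left(-3 + r\right) = \left(-45 + 10 r\right) \left(-3 + r\right)$)
$H{\left(-3,-21 \right)} - \left(L{\left(2 \right)} + 14\right) Y{\left(1,-3 \right)} = -3 - \left(\left(135 - 150 + 10 \cdot 2^{2}\right) + 14\right) \frac{4}{3} = -3 - \left(\left(135 - 150 + 10 \cdot 4\right) + 14\right) \frac{4}{3} = -3 - \left(\left(135 - 150 + 40\right) + 14\right) \frac{4}{3} = -3 - \left(25 + 14\right) \frac{4}{3} = -3 - 39 \cdot \frac{4}{3} = -3 - 52 = -55$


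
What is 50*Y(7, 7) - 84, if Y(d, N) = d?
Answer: 266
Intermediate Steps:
50*Y(7, 7) - 84 = 50*7 - 84 = 350 - 84 = 266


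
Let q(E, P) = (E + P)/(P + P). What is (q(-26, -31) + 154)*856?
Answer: 4110940/31 ≈ 1.3261e+5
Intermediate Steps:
q(E, P) = (E + P)/(2*P) (q(E, P) = (E + P)/((2*P)) = (E + P)*(1/(2*P)) = (E + P)/(2*P))
(q(-26, -31) + 154)*856 = ((1/2)*(-26 - 31)/(-31) + 154)*856 = ((1/2)*(-1/31)*(-57) + 154)*856 = (57/62 + 154)*856 = (9605/62)*856 = 4110940/31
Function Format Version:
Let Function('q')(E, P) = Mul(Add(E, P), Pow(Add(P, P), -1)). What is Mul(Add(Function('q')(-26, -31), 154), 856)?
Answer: Rational(4110940, 31) ≈ 1.3261e+5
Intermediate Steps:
Function('q')(E, P) = Mul(Rational(1, 2), Pow(P, -1), Add(E, P)) (Function('q')(E, P) = Mul(Add(E, P), Pow(Mul(2, P), -1)) = Mul(Add(E, P), Mul(Rational(1, 2), Pow(P, -1))) = Mul(Rational(1, 2), Pow(P, -1), Add(E, P)))
Mul(Add(Function('q')(-26, -31), 154), 856) = Mul(Add(Mul(Rational(1, 2), Pow(-31, -1), Add(-26, -31)), 154), 856) = Mul(Add(Mul(Rational(1, 2), Rational(-1, 31), -57), 154), 856) = Mul(Add(Rational(57, 62), 154), 856) = Mul(Rational(9605, 62), 856) = Rational(4110940, 31)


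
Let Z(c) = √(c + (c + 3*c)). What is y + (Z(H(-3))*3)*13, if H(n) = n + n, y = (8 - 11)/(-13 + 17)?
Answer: -¾ + 39*I*√30 ≈ -0.75 + 213.61*I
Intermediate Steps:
y = -¾ (y = -3/4 = -3*¼ = -¾ ≈ -0.75000)
H(n) = 2*n
Z(c) = √5*√c (Z(c) = √(c + 4*c) = √(5*c) = √5*√c)
y + (Z(H(-3))*3)*13 = -¾ + ((√5*√(2*(-3)))*3)*13 = -¾ + ((√5*√(-6))*3)*13 = -¾ + ((√5*(I*√6))*3)*13 = -¾ + ((I*√30)*3)*13 = -¾ + (3*I*√30)*13 = -¾ + 39*I*√30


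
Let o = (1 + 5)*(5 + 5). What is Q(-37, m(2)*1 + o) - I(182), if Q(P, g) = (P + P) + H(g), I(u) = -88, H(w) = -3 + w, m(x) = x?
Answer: 73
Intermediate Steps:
o = 60 (o = 6*10 = 60)
Q(P, g) = -3 + g + 2*P (Q(P, g) = (P + P) + (-3 + g) = 2*P + (-3 + g) = -3 + g + 2*P)
Q(-37, m(2)*1 + o) - I(182) = (-3 + (2*1 + 60) + 2*(-37)) - 1*(-88) = (-3 + (2 + 60) - 74) + 88 = (-3 + 62 - 74) + 88 = -15 + 88 = 73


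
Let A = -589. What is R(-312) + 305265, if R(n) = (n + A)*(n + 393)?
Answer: 232284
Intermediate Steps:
R(n) = (-589 + n)*(393 + n) (R(n) = (n - 589)*(n + 393) = (-589 + n)*(393 + n))
R(-312) + 305265 = (-231477 + (-312)**2 - 196*(-312)) + 305265 = (-231477 + 97344 + 61152) + 305265 = -72981 + 305265 = 232284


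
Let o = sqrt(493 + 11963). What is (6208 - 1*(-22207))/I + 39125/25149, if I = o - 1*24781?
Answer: 1263474768598/3088727273049 - 34098*sqrt(346)/122817101 ≈ 0.40390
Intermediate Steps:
o = 6*sqrt(346) (o = sqrt(12456) = 6*sqrt(346) ≈ 111.61)
I = -24781 + 6*sqrt(346) (I = 6*sqrt(346) - 1*24781 = 6*sqrt(346) - 24781 = -24781 + 6*sqrt(346) ≈ -24669.)
(6208 - 1*(-22207))/I + 39125/25149 = (6208 - 1*(-22207))/(-24781 + 6*sqrt(346)) + 39125/25149 = (6208 + 22207)/(-24781 + 6*sqrt(346)) + 39125*(1/25149) = 28415/(-24781 + 6*sqrt(346)) + 39125/25149 = 39125/25149 + 28415/(-24781 + 6*sqrt(346))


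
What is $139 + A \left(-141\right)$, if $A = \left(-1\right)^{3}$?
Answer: $280$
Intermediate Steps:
$A = -1$
$139 + A \left(-141\right) = 139 - -141 = 139 + 141 = 280$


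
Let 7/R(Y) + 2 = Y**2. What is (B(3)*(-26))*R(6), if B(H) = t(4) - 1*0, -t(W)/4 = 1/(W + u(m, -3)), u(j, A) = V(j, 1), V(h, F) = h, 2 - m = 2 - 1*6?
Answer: 182/85 ≈ 2.1412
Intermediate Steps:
m = 6 (m = 2 - (2 - 1*6) = 2 - (2 - 6) = 2 - 1*(-4) = 2 + 4 = 6)
u(j, A) = j
t(W) = -4/(6 + W) (t(W) = -4/(W + 6) = -4/(6 + W))
B(H) = -2/5 (B(H) = -4/(6 + 4) - 1*0 = -4/10 + 0 = -4*1/10 + 0 = -2/5 + 0 = -2/5)
R(Y) = 7/(-2 + Y**2)
(B(3)*(-26))*R(6) = (-2/5*(-26))*(7/(-2 + 6**2)) = 52*(7/(-2 + 36))/5 = 52*(7/34)/5 = 52*(7*(1/34))/5 = (52/5)*(7/34) = 182/85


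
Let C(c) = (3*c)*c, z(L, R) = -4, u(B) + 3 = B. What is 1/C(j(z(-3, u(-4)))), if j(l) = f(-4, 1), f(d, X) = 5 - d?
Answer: 1/243 ≈ 0.0041152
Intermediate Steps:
u(B) = -3 + B
j(l) = 9 (j(l) = 5 - 1*(-4) = 5 + 4 = 9)
C(c) = 3*c²
1/C(j(z(-3, u(-4)))) = 1/(3*9²) = 1/(3*81) = 1/243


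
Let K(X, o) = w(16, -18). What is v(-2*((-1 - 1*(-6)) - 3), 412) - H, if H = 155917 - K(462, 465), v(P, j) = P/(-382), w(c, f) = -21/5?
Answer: -148904736/955 ≈ -1.5592e+5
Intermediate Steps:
w(c, f) = -21/5 (w(c, f) = -21*1/5 = -21/5)
K(X, o) = -21/5
v(P, j) = -P/382 (v(P, j) = P*(-1/382) = -P/382)
H = 779606/5 (H = 155917 - 1*(-21/5) = 155917 + 21/5 = 779606/5 ≈ 1.5592e+5)
v(-2*((-1 - 1*(-6)) - 3), 412) - H = -(-1)*((-1 - 1*(-6)) - 3)/191 - 1*779606/5 = -(-1)*((-1 + 6) - 3)/191 - 779606/5 = -(-1)*(5 - 3)/191 - 779606/5 = -(-1)*2/191 - 779606/5 = -1/382*(-4) - 779606/5 = 2/191 - 779606/5 = -148904736/955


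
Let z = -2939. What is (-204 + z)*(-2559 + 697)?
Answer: 5852266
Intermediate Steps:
(-204 + z)*(-2559 + 697) = (-204 - 2939)*(-2559 + 697) = -3143*(-1862) = 5852266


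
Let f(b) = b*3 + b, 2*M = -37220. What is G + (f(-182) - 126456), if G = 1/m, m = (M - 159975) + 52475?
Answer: -16039174241/126110 ≈ -1.2718e+5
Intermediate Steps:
M = -18610 (M = (½)*(-37220) = -18610)
m = -126110 (m = (-18610 - 159975) + 52475 = -178585 + 52475 = -126110)
f(b) = 4*b (f(b) = 3*b + b = 4*b)
G = -1/126110 (G = 1/(-126110) = -1/126110 ≈ -7.9296e-6)
G + (f(-182) - 126456) = -1/126110 + (4*(-182) - 126456) = -1/126110 + (-728 - 126456) = -1/126110 - 127184 = -16039174241/126110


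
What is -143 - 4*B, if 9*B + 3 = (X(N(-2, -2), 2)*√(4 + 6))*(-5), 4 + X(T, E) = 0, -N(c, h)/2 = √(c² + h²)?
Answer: -425/3 - 80*√10/9 ≈ -169.78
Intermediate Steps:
N(c, h) = -2*√(c² + h²)
X(T, E) = -4 (X(T, E) = -4 + 0 = -4)
B = -⅓ + 20*√10/9 (B = -⅓ + (-4*√(4 + 6)*(-5))/9 = -⅓ + (-4*√10*(-5))/9 = -⅓ + (20*√10)/9 = -⅓ + 20*√10/9 ≈ 6.6939)
-143 - 4*B = -143 - 4*(-⅓ + 20*√10/9) = -143 + (4/3 - 80*√10/9) = -425/3 - 80*√10/9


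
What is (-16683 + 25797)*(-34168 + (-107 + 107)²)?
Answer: -311407152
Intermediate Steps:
(-16683 + 25797)*(-34168 + (-107 + 107)²) = 9114*(-34168 + 0²) = 9114*(-34168 + 0) = 9114*(-34168) = -311407152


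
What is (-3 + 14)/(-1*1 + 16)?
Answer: 11/15 ≈ 0.73333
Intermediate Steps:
(-3 + 14)/(-1*1 + 16) = 11/(-1 + 16) = 11/15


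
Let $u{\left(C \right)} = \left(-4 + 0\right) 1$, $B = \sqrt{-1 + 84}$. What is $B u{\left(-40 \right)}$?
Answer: $- 4 \sqrt{83} \approx -36.442$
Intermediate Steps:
$B = \sqrt{83} \approx 9.1104$
$u{\left(C \right)} = -4$ ($u{\left(C \right)} = \left(-4\right) 1 = -4$)
$B u{\left(-40 \right)} = \sqrt{83} \left(-4\right) = - 4 \sqrt{83}$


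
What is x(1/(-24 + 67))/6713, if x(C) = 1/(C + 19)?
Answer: 43/5491234 ≈ 7.8307e-6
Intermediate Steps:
x(C) = 1/(19 + C)
x(1/(-24 + 67))/6713 = 1/((19 + 1/(-24 + 67))*6713) = (1/6713)/(19 + 1/43) = (1/6713)/(818/43) = (43/818)*(1/6713) = 43/5491234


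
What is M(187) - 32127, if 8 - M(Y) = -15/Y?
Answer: -6006238/187 ≈ -32119.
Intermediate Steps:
M(Y) = 8 + 15/Y (M(Y) = 8 - (-15)/Y = 8 + 15/Y)
M(187) - 32127 = (8 + 15/187) - 32127 = 1511/187 - 32127 = -6006238/187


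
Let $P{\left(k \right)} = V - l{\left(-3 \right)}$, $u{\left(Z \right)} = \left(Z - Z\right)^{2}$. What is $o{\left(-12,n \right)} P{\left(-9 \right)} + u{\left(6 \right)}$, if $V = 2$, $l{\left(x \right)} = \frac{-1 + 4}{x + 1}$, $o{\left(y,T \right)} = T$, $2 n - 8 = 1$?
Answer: $\frac{63}{4} \approx 15.75$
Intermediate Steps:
$n = \frac{9}{2}$ ($n = 4 + \frac{1}{2} \cdot 1 = 4 + \frac{1}{2} = \frac{9}{2} \approx 4.5$)
$l{\left(x \right)} = \frac{3}{1 + x}$
$u{\left(Z \right)} = 0$ ($u{\left(Z \right)} = 0^{2} = 0$)
$P{\left(k \right)} = \frac{7}{2}$ ($P{\left(k \right)} = 2 - \frac{3}{1 - 3} = 2 - \frac{3}{-2} = 2 - 3 \left(- \frac{1}{2}\right) = 2 - - \frac{3}{2} = 2 + \frac{3}{2} = \frac{7}{2}$)
$o{\left(-12,n \right)} P{\left(-9 \right)} + u{\left(6 \right)} = \frac{9}{2} \cdot \frac{7}{2} + 0 = \frac{63}{4} + 0 = \frac{63}{4}$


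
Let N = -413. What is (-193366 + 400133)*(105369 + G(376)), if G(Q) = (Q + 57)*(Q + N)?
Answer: 18474217916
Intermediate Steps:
G(Q) = (-413 + Q)*(57 + Q) (G(Q) = (Q + 57)*(Q - 413) = (57 + Q)*(-413 + Q) = (-413 + Q)*(57 + Q))
(-193366 + 400133)*(105369 + G(376)) = (-193366 + 400133)*(105369 + (-23541 + 376**2 - 356*376)) = 206767*(105369 + (-23541 + 141376 - 133856)) = 206767*(105369 - 16021) = 206767*89348 = 18474217916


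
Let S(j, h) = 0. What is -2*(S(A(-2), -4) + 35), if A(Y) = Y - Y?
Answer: -70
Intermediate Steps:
A(Y) = 0
-2*(S(A(-2), -4) + 35) = -2*(0 + 35) = -2*35 = -70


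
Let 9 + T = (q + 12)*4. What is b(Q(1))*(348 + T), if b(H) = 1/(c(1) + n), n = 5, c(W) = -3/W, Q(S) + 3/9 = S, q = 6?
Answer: 411/2 ≈ 205.50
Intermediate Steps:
Q(S) = -1/3 + S
T = 63 (T = -9 + (6 + 12)*4 = -9 + 18*4 = -9 + 72 = 63)
b(H) = 1/2 (b(H) = 1/(-3/1 + 5) = 1/(-3*1 + 5) = 1/(-3 + 5) = 1/2)
b(Q(1))*(348 + T) = (348 + 63)/2 = (1/2)*411 = 411/2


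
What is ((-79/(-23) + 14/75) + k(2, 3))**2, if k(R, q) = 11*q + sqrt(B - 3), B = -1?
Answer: 3978799084/2975625 + 252688*I/1725 ≈ 1337.1 + 146.49*I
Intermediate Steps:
k(R, q) = 2*I + 11*q (k(R, q) = 11*q + sqrt(-1 - 3) = 11*q + sqrt(-4) = 11*q + 2*I = 2*I + 11*q)
((-79/(-23) + 14/75) + k(2, 3))**2 = ((-79/(-23) + 14/75) + (2*I + 11*3))**2 = ((-79*(-1/23) + 14*(1/75)) + (2*I + 33))**2 = ((79/23 + 14/75) + (33 + 2*I))**2 = (6247/1725 + (33 + 2*I))**2 = (63172/1725 + 2*I)**2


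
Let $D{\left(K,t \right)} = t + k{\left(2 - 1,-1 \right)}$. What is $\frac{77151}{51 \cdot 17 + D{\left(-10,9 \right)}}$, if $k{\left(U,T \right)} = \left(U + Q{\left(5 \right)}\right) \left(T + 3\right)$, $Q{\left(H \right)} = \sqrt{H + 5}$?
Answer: $\frac{11289763}{128474} - \frac{25717 \sqrt{10}}{128474} \approx 87.243$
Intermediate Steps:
$Q{\left(H \right)} = \sqrt{5 + H}$
$k{\left(U,T \right)} = \left(3 + T\right) \left(U + \sqrt{10}\right)$ ($k{\left(U,T \right)} = \left(U + \sqrt{5 + 5}\right) \left(T + 3\right) = \left(U + \sqrt{10}\right) \left(3 + T\right) = \left(3 + T\right) \left(U + \sqrt{10}\right)$)
$D{\left(K,t \right)} = 2 + t + 2 \sqrt{10}$ ($D{\left(K,t \right)} = t + \left(3 \left(2 - 1\right) + 3 \sqrt{10} - \left(2 - 1\right) - \sqrt{10}\right) = t + \left(3 \cdot 1 + 3 \sqrt{10} - 1 - \sqrt{10}\right) = t + \left(3 + 3 \sqrt{10} - 1 - \sqrt{10}\right) = t + \left(2 + 2 \sqrt{10}\right) = 2 + t + 2 \sqrt{10}$)
$\frac{77151}{51 \cdot 17 + D{\left(-10,9 \right)}} = \frac{77151}{51 \cdot 17 + \left(2 + 9 + 2 \sqrt{10}\right)} = \frac{77151}{867 + \left(11 + 2 \sqrt{10}\right)} = \frac{77151}{878 + 2 \sqrt{10}}$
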